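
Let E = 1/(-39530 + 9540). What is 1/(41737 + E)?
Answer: 29990/1251692629 ≈ 2.3960e-5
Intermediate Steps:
E = -1/29990 (E = 1/(-29990) = -1/29990 ≈ -3.3344e-5)
1/(41737 + E) = 1/(41737 - 1/29990) = 1/(1251692629/29990) = 29990/1251692629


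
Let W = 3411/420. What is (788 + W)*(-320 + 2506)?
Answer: 121822501/70 ≈ 1.7403e+6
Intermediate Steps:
W = 1137/140 (W = 3411*(1/420) = 1137/140 ≈ 8.1214)
(788 + W)*(-320 + 2506) = (788 + 1137/140)*(-320 + 2506) = (111457/140)*2186 = 121822501/70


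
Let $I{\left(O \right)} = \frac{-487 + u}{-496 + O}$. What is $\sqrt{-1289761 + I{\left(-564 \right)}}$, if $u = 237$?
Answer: $\frac{i \sqrt{14491751946}}{106} \approx 1135.7 i$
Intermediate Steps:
$I{\left(O \right)} = - \frac{250}{-496 + O}$ ($I{\left(O \right)} = \frac{-487 + 237}{-496 + O} = - \frac{250}{-496 + O}$)
$\sqrt{-1289761 + I{\left(-564 \right)}} = \sqrt{-1289761 - \frac{250}{-496 - 564}} = \sqrt{-1289761 - \frac{250}{-1060}} = \sqrt{-1289761 - - \frac{25}{106}} = \sqrt{-1289761 + \frac{25}{106}} = \sqrt{- \frac{136714641}{106}} = \frac{i \sqrt{14491751946}}{106}$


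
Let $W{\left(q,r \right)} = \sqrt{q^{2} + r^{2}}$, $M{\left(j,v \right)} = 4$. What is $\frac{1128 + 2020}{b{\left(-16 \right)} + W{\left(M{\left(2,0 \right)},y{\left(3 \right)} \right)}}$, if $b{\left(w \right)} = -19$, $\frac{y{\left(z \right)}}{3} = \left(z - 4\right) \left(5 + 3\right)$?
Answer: $\frac{59812}{231} + \frac{12592 \sqrt{37}}{231} \approx 590.5$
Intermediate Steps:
$y{\left(z \right)} = -96 + 24 z$ ($y{\left(z \right)} = 3 \left(z - 4\right) \left(5 + 3\right) = 3 \left(-4 + z\right) 8 = 3 \left(-32 + 8 z\right) = -96 + 24 z$)
$\frac{1128 + 2020}{b{\left(-16 \right)} + W{\left(M{\left(2,0 \right)},y{\left(3 \right)} \right)}} = \frac{1128 + 2020}{-19 + \sqrt{4^{2} + \left(-96 + 24 \cdot 3\right)^{2}}} = \frac{3148}{-19 + \sqrt{16 + \left(-96 + 72\right)^{2}}} = \frac{3148}{-19 + \sqrt{16 + \left(-24\right)^{2}}} = \frac{3148}{-19 + \sqrt{16 + 576}} = \frac{3148}{-19 + \sqrt{592}} = \frac{3148}{-19 + 4 \sqrt{37}}$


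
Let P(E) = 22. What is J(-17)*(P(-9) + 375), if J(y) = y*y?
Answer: 114733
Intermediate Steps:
J(y) = y²
J(-17)*(P(-9) + 375) = (-17)²*(22 + 375) = 289*397 = 114733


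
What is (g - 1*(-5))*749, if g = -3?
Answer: 1498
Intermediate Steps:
(g - 1*(-5))*749 = (-3 - 1*(-5))*749 = (-3 + 5)*749 = 2*749 = 1498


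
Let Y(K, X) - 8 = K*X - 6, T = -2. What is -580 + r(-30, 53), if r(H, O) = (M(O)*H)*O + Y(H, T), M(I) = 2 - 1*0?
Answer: -3698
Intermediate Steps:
M(I) = 2 (M(I) = 2 + 0 = 2)
Y(K, X) = 2 + K*X (Y(K, X) = 8 + (K*X - 6) = 8 + (-6 + K*X) = 2 + K*X)
r(H, O) = 2 - 2*H + 2*H*O (r(H, O) = (2*H)*O + (2 + H*(-2)) = 2*H*O + (2 - 2*H) = 2 - 2*H + 2*H*O)
-580 + r(-30, 53) = -580 + (2 - 2*(-30) + 2*(-30)*53) = -580 + (2 + 60 - 3180) = -580 - 3118 = -3698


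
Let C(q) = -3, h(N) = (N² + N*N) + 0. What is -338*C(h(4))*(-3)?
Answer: -3042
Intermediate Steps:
h(N) = 2*N² (h(N) = (N² + N²) + 0 = 2*N² + 0 = 2*N²)
-338*C(h(4))*(-3) = -(-1014)*(-3) = -338*9 = -3042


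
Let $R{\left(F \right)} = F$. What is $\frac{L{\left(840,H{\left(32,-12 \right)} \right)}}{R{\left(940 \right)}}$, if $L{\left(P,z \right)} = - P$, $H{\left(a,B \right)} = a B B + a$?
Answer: $- \frac{42}{47} \approx -0.89362$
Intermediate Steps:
$H{\left(a,B \right)} = a + a B^{2}$ ($H{\left(a,B \right)} = B a B + a = a B^{2} + a = a + a B^{2}$)
$\frac{L{\left(840,H{\left(32,-12 \right)} \right)}}{R{\left(940 \right)}} = \frac{\left(-1\right) 840}{940} = \left(-840\right) \frac{1}{940} = - \frac{42}{47}$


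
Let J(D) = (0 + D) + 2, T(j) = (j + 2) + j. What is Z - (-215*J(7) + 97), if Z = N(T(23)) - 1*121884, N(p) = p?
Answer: -119998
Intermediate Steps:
T(j) = 2 + 2*j (T(j) = (2 + j) + j = 2 + 2*j)
J(D) = 2 + D (J(D) = D + 2 = 2 + D)
Z = -121836 (Z = (2 + 2*23) - 1*121884 = (2 + 46) - 121884 = 48 - 121884 = -121836)
Z - (-215*J(7) + 97) = -121836 - (-215*(2 + 7) + 97) = -121836 - (-215*9 + 97) = -121836 - (-1935 + 97) = -121836 - 1*(-1838) = -121836 + 1838 = -119998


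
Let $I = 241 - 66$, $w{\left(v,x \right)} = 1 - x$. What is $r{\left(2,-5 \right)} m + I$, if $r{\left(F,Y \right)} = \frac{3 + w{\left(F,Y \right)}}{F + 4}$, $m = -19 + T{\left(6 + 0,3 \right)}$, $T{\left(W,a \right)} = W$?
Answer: $\frac{311}{2} \approx 155.5$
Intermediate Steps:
$I = 175$
$m = -13$ ($m = -19 + \left(6 + 0\right) = -19 + 6 = -13$)
$r{\left(F,Y \right)} = \frac{4 - Y}{4 + F}$ ($r{\left(F,Y \right)} = \frac{3 - \left(-1 + Y\right)}{F + 4} = \frac{4 - Y}{4 + F}$)
$r{\left(2,-5 \right)} m + I = \frac{4 - -5}{4 + 2} \left(-13\right) + 175 = \frac{4 + 5}{6} \left(-13\right) + 175 = \frac{1}{6} \cdot 9 \left(-13\right) + 175 = \frac{3}{2} \left(-13\right) + 175 = - \frac{39}{2} + 175 = \frac{311}{2}$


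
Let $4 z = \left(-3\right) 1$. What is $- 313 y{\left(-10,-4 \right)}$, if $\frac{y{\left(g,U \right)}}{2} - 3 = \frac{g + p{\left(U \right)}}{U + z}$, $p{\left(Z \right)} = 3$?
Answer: $- \frac{53210}{19} \approx -2800.5$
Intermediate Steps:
$z = - \frac{3}{4}$ ($z = \frac{\left(-3\right) 1}{4} = \frac{1}{4} \left(-3\right) = - \frac{3}{4} \approx -0.75$)
$y{\left(g,U \right)} = 6 + \frac{2 \left(3 + g\right)}{- \frac{3}{4} + U}$ ($y{\left(g,U \right)} = 6 + 2 \frac{g + 3}{U - \frac{3}{4}} = 6 + 2 \frac{3 + g}{- \frac{3}{4} + U} = 6 + \frac{2 \left(3 + g\right)}{- \frac{3}{4} + U}$)
$- 313 y{\left(-10,-4 \right)} = - 313 \frac{2 \left(3 + 4 \left(-10\right) + 12 \left(-4\right)\right)}{-3 + 4 \left(-4\right)} = - 313 \frac{2 \left(3 - 40 - 48\right)}{-3 - 16} = - 313 \cdot 2 \frac{1}{-19} \left(-85\right) = - 313 \cdot 2 \left(- \frac{1}{19}\right) \left(-85\right) = \left(-313\right) \frac{170}{19} = - \frac{53210}{19}$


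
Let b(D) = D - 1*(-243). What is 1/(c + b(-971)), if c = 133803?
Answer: 1/133075 ≈ 7.5146e-6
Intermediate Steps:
b(D) = 243 + D (b(D) = D + 243 = 243 + D)
1/(c + b(-971)) = 1/(133803 + (243 - 971)) = 1/(133803 - 728) = 1/133075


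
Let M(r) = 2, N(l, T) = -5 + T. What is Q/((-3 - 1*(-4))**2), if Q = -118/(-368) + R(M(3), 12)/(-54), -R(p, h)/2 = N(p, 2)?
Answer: 347/1656 ≈ 0.20954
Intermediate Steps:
R(p, h) = 6 (R(p, h) = -2*(-5 + 2) = -2*(-3) = 6)
Q = 347/1656 (Q = -118/(-368) + 6/(-54) = -118*(-1/368) + 6*(-1/54) = 59/184 - 1/9 = 347/1656 ≈ 0.20954)
Q/((-3 - 1*(-4))**2) = 347/(1656*((-3 - 1*(-4))**2)) = 347/(1656*((-3 + 4)**2)) = 347/(1656*(1**2)) = (347/1656)/1 = (347/1656)*1 = 347/1656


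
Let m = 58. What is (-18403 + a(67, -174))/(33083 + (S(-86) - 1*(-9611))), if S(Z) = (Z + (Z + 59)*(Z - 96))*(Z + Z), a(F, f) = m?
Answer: 6115/262574 ≈ 0.023289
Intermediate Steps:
a(F, f) = 58
S(Z) = 2*Z*(Z + (-96 + Z)*(59 + Z)) (S(Z) = (Z + (59 + Z)*(-96 + Z))*(2*Z) = (Z + (-96 + Z)*(59 + Z))*(2*Z) = 2*Z*(Z + (-96 + Z)*(59 + Z)))
(-18403 + a(67, -174))/(33083 + (S(-86) - 1*(-9611))) = (-18403 + 58)/(33083 + (2*(-86)*(-5664 + (-86)² - 36*(-86)) - 1*(-9611))) = -18345/(33083 + (2*(-86)*(-5664 + 7396 + 3096) + 9611)) = -18345/(33083 + (2*(-86)*4828 + 9611)) = -18345/(33083 + (-830416 + 9611)) = -18345/(33083 - 820805) = -18345/(-787722) = -18345*(-1/787722) = 6115/262574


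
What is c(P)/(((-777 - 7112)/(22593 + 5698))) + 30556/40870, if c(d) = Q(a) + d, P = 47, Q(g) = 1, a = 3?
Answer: -27629547938/161211715 ≈ -171.39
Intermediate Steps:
c(d) = 1 + d
c(P)/(((-777 - 7112)/(22593 + 5698))) + 30556/40870 = (1 + 47)/(((-777 - 7112)/(22593 + 5698))) + 30556/40870 = 48/((-7889/28291)) + 30556*(1/40870) = 48/((-7889*1/28291)) + 15278/20435 = 48/(-7889/28291) + 15278/20435 = 48*(-28291/7889) + 15278/20435 = -1357968/7889 + 15278/20435 = -27629547938/161211715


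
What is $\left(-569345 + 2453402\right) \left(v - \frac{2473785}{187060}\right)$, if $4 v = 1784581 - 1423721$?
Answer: $\frac{6357993056374911}{37412} \approx 1.6995 \cdot 10^{11}$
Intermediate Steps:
$v = 90215$ ($v = \frac{1784581 - 1423721}{4} = \frac{1}{4} \cdot 360860 = 90215$)
$\left(-569345 + 2453402\right) \left(v - \frac{2473785}{187060}\right) = \left(-569345 + 2453402\right) \left(90215 - \frac{2473785}{187060}\right) = 1884057 \left(90215 - \frac{494757}{37412}\right) = 1884057 \cdot \frac{3374628823}{37412} = \frac{6357993056374911}{37412}$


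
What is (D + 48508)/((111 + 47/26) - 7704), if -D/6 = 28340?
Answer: 3159832/197371 ≈ 16.010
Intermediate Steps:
D = -170040 (D = -6*28340 = -170040)
(D + 48508)/((111 + 47/26) - 7704) = (-170040 + 48508)/((111 + 47/26) - 7704) = -121532/((111 + (1/26)*47) - 7704) = -121532/((111 + 47/26) - 7704) = -121532/(2933/26 - 7704) = -121532/(-197371/26) = -121532*(-26/197371) = 3159832/197371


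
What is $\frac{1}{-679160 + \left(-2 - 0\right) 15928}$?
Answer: $- \frac{1}{711016} \approx -1.4064 \cdot 10^{-6}$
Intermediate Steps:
$\frac{1}{-679160 + \left(-2 - 0\right) 15928} = \frac{1}{-679160 + \left(-2 + 0\right) 15928} = \frac{1}{-679160 - 31856} = \frac{1}{-711016} = - \frac{1}{711016}$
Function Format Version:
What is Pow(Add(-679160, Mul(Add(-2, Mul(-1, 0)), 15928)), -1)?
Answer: Rational(-1, 711016) ≈ -1.4064e-6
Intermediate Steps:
Pow(Add(-679160, Mul(Add(-2, Mul(-1, 0)), 15928)), -1) = Pow(Add(-679160, Mul(Add(-2, 0), 15928)), -1) = Pow(Add(-679160, Mul(-2, 15928)), -1) = Pow(Add(-679160, -31856), -1) = Pow(-711016, -1) = Rational(-1, 711016)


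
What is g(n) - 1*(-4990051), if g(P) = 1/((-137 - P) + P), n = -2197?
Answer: 683636986/137 ≈ 4.9900e+6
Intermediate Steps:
g(P) = -1/137 (g(P) = 1/(-137) = -1/137)
g(n) - 1*(-4990051) = -1/137 - 1*(-4990051) = -1/137 + 4990051 = 683636986/137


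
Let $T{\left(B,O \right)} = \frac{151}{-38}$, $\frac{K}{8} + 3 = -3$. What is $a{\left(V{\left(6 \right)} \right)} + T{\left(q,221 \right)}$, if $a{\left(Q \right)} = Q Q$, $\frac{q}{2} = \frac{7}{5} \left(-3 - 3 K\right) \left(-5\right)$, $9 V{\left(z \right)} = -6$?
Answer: $- \frac{1207}{342} \approx -3.5292$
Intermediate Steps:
$K = -48$ ($K = -24 + 8 \left(-3\right) = -24 - 24 = -48$)
$V{\left(z \right)} = - \frac{2}{3}$ ($V{\left(z \right)} = \frac{1}{9} \left(-6\right) = - \frac{2}{3}$)
$q = -1974$ ($q = 2 \cdot \frac{7}{5} \left(-3 - -144\right) \left(-5\right) = 2 \cdot 7 \cdot \frac{1}{5} \left(-3 + 144\right) \left(-5\right) = 2 \cdot \frac{7}{5} \cdot 141 \left(-5\right) = 2 \cdot \frac{987}{5} \left(-5\right) = 2 \left(-987\right) = -1974$)
$a{\left(Q \right)} = Q^{2}$
$T{\left(B,O \right)} = - \frac{151}{38}$ ($T{\left(B,O \right)} = 151 \left(- \frac{1}{38}\right) = - \frac{151}{38}$)
$a{\left(V{\left(6 \right)} \right)} + T{\left(q,221 \right)} = \left(- \frac{2}{3}\right)^{2} - \frac{151}{38} = \frac{4}{9} - \frac{151}{38} = - \frac{1207}{342}$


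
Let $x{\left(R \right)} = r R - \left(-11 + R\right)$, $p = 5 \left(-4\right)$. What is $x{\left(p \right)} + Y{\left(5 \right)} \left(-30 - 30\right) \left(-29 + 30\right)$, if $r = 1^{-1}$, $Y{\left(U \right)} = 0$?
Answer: $11$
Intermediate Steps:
$p = -20$
$r = 1$
$x{\left(R \right)} = 11$ ($x{\left(R \right)} = 1 R - \left(-11 + R\right) = R - \left(-11 + R\right) = 11$)
$x{\left(p \right)} + Y{\left(5 \right)} \left(-30 - 30\right) \left(-29 + 30\right) = 11 + 0 \left(-30 - 30\right) \left(-29 + 30\right) = 11 + 0 \left(\left(-60\right) 1\right) = 11 + 0 \left(-60\right) = 11 + 0 = 11$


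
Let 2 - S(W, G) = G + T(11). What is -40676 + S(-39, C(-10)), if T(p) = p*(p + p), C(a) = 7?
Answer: -40923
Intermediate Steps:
T(p) = 2*p² (T(p) = p*(2*p) = 2*p²)
S(W, G) = -240 - G (S(W, G) = 2 - (G + 2*11²) = 2 - (G + 2*121) = 2 - (G + 242) = 2 - (242 + G) = 2 + (-242 - G) = -240 - G)
-40676 + S(-39, C(-10)) = -40676 + (-240 - 1*7) = -40676 + (-240 - 7) = -40676 - 247 = -40923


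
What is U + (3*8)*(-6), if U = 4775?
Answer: 4631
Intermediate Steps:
U + (3*8)*(-6) = 4775 + (3*8)*(-6) = 4775 + 24*(-6) = 4775 - 144 = 4631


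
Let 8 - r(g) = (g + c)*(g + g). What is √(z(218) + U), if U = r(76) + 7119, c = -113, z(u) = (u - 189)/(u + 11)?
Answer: 14*√3411642/229 ≈ 112.92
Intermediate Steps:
z(u) = (-189 + u)/(11 + u)
r(g) = 8 - 2*g*(-113 + g) (r(g) = 8 - (g - 113)*(g + g) = 8 - (-113 + g)*2*g = 8 - 2*g*(-113 + g))
U = 12751 (U = (8 - 2*76² + 226*76) + 7119 = (8 - 2*5776 + 17176) + 7119 = (8 - 11552 + 17176) + 7119 = 5632 + 7119 = 12751)
√(z(218) + U) = √((-189 + 218)/(11 + 218) + 12751) = √(29/229 + 12751) = √(2920008/229) = 14*√3411642/229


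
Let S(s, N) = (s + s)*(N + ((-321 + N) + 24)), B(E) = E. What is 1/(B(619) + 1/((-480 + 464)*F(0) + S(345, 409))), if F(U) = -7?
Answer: 359602/222593639 ≈ 0.0016155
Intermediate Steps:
S(s, N) = 2*s*(-297 + 2*N) (S(s, N) = (2*s)*(N + (-297 + N)) = (2*s)*(-297 + 2*N) = 2*s*(-297 + 2*N))
1/(B(619) + 1/((-480 + 464)*F(0) + S(345, 409))) = 1/(619 + 1/((-480 + 464)*(-7) + 2*345*(-297 + 2*409))) = 1/(619 + 1/(-16*(-7) + 2*345*(-297 + 818))) = 1/(619 + 1/(112 + 2*345*521)) = 1/(619 + 1/(112 + 359490)) = 1/(619 + 1/359602) = 1/(222593639/359602) = 359602/222593639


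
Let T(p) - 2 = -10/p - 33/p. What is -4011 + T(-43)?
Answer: -4008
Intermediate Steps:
T(p) = 2 - 43/p (T(p) = 2 + (-10/p - 33/p) = 2 - 43/p)
-4011 + T(-43) = -4011 + (2 - 43/(-43)) = -4011 + (2 - 43*(-1/43)) = -4011 + (2 + 1) = -4011 + 3 = -4008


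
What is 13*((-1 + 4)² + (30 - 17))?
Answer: 286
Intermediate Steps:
13*((-1 + 4)² + (30 - 17)) = 13*(3² + 13) = 13*(9 + 13) = 13*22 = 286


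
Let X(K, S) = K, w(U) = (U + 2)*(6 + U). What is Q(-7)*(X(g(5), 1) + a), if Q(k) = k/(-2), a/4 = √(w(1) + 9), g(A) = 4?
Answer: 14 + 14*√30 ≈ 90.681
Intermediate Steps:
w(U) = (2 + U)*(6 + U)
a = 4*√30 (a = 4*√((12 + 1² + 8*1) + 9) = 4*√((12 + 1 + 8) + 9) = 4*√(21 + 9) = 4*√30 ≈ 21.909)
Q(k) = -k/2 (Q(k) = k*(-½) = -k/2)
Q(-7)*(X(g(5), 1) + a) = (-½*(-7))*(4 + 4*√30) = 7*(4 + 4*√30)/2 = 14 + 14*√30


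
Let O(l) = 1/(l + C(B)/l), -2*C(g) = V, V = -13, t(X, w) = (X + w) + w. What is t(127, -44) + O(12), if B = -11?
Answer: 11763/301 ≈ 39.080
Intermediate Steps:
t(X, w) = X + 2*w
C(g) = 13/2 (C(g) = -½*(-13) = 13/2)
O(l) = 1/(l + 13/(2*l))
t(127, -44) + O(12) = (127 + 2*(-44)) + 2*12/(13 + 2*12²) = (127 - 88) + 2*12/(13 + 2*144) = 39 + 2*12/(13 + 288) = 39 + 2*12/301 = 39 + 2*12*(1/301) = 39 + 24/301 = 11763/301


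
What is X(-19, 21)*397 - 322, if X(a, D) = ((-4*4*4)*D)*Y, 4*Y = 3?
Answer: -400498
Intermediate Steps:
Y = ¾ (Y = (¼)*3 = ¾ ≈ 0.75000)
X(a, D) = -48*D (X(a, D) = ((-4*4*4)*D)*(¾) = ((-16*4)*D)*(¾) = -64*D*(¾) = -48*D)
X(-19, 21)*397 - 322 = -48*21*397 - 322 = -1008*397 - 322 = -400176 - 322 = -400498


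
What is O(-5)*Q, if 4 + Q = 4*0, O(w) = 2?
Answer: -8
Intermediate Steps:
Q = -4 (Q = -4 + 4*0 = -4 + 0 = -4)
O(-5)*Q = 2*(-4) = -8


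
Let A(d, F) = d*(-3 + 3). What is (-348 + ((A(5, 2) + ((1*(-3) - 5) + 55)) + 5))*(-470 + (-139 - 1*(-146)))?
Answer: 137048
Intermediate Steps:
A(d, F) = 0 (A(d, F) = d*0 = 0)
(-348 + ((A(5, 2) + ((1*(-3) - 5) + 55)) + 5))*(-470 + (-139 - 1*(-146))) = (-348 + ((0 + ((1*(-3) - 5) + 55)) + 5))*(-470 + (-139 - 1*(-146))) = (-348 + ((0 + ((-3 - 5) + 55)) + 5))*(-470 + (-139 + 146)) = (-348 + ((0 + (-8 + 55)) + 5))*(-470 + 7) = (-348 + ((0 + 47) + 5))*(-463) = (-348 + (47 + 5))*(-463) = (-348 + 52)*(-463) = -296*(-463) = 137048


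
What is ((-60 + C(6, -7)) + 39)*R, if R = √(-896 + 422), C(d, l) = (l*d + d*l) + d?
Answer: -99*I*√474 ≈ -2155.4*I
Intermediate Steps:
C(d, l) = d + 2*d*l (C(d, l) = (d*l + d*l) + d = 2*d*l + d = d + 2*d*l)
R = I*√474 (R = √(-474) = I*√474 ≈ 21.772*I)
((-60 + C(6, -7)) + 39)*R = ((-60 + 6*(1 + 2*(-7))) + 39)*(I*√474) = ((-60 + 6*(1 - 14)) + 39)*(I*√474) = ((-60 + 6*(-13)) + 39)*(I*√474) = ((-60 - 78) + 39)*(I*√474) = (-138 + 39)*(I*√474) = -99*I*√474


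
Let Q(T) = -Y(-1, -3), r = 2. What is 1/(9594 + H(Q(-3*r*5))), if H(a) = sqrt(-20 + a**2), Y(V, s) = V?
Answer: 9594/92044855 - I*sqrt(19)/92044855 ≈ 0.00010423 - 4.7356e-8*I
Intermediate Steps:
Q(T) = 1 (Q(T) = -1*(-1) = 1)
1/(9594 + H(Q(-3*r*5))) = 1/(9594 + sqrt(-20 + 1**2)) = 1/(9594 + sqrt(-20 + 1)) = 1/(9594 + sqrt(-19)) = 1/(9594 + I*sqrt(19))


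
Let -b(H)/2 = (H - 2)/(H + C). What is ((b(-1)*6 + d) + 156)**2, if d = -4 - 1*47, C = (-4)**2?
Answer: 288369/25 ≈ 11535.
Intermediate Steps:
C = 16
b(H) = -2*(-2 + H)/(16 + H) (b(H) = -2*(H - 2)/(H + 16) = -2*(-2 + H)/(16 + H))
d = -51 (d = -4 - 47 = -51)
((b(-1)*6 + d) + 156)**2 = (((2*(2 - 1*(-1))/(16 - 1))*6 - 51) + 156)**2 = (((2*(2 + 1)/15)*6 - 51) + 156)**2 = (((2*(1/15)*3)*6 - 51) + 156)**2 = (((2/5)*6 - 51) + 156)**2 = ((12/5 - 51) + 156)**2 = (-243/5 + 156)**2 = (537/5)**2 = 288369/25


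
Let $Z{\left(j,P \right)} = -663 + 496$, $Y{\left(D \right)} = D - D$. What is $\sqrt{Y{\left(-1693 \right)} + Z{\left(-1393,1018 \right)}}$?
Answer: $i \sqrt{167} \approx 12.923 i$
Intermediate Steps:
$Y{\left(D \right)} = 0$
$Z{\left(j,P \right)} = -167$
$\sqrt{Y{\left(-1693 \right)} + Z{\left(-1393,1018 \right)}} = \sqrt{0 - 167} = \sqrt{-167} = i \sqrt{167}$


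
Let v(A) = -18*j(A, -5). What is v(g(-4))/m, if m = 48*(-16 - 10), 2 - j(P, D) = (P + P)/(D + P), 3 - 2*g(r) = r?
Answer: 5/52 ≈ 0.096154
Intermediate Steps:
g(r) = 3/2 - r/2
j(P, D) = 2 - 2*P/(D + P) (j(P, D) = 2 - (P + P)/(D + P) = 2 - 2*P/(D + P))
v(A) = 180/(-5 + A) (v(A) = -36*(-5)/(-5 + A) = -(-180)/(-5 + A) = 180/(-5 + A))
m = -1248 (m = 48*(-26) = -1248)
v(g(-4))/m = (180/(-5 + (3/2 - ½*(-4))))/(-1248) = (180/(-5 + (3/2 + 2)))*(-1/1248) = (180/(-5 + 7/2))*(-1/1248) = (180/(-3/2))*(-1/1248) = (180*(-⅔))*(-1/1248) = -120*(-1/1248) = 5/52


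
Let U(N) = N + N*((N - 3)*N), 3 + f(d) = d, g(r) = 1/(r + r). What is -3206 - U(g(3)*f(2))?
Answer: -692441/216 ≈ -3205.7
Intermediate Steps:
g(r) = 1/(2*r)
f(d) = -3 + d
U(N) = N + N²*(-3 + N) (U(N) = N + N*((-3 + N)*N) = N + N*(N*(-3 + N)) = N + N²*(-3 + N))
-3206 - U(g(3)*f(2)) = -3206 - ((½)/3)*(-3 + 2)*(1 + (((½)/3)*(-3 + 2))² - 3*(½)/3*(-3 + 2)) = -3206 - ((½)*(⅓))*(-1)*(1 + (((½)*(⅓))*(-1))² - 3*(½)*(⅓)*(-1)) = -3206 - (⅙)*(-1)*(1 + ((⅙)*(-1))² - (-1)/2) = -3206 - (-1)*(1 + (-⅙)² - 3*(-⅙))/6 = -3206 - (-1)*(1 + 1/36 + ½)/6 = -3206 - (-1)*55/(6*36) = -3206 - 1*(-55/216) = -3206 + 55/216 = -692441/216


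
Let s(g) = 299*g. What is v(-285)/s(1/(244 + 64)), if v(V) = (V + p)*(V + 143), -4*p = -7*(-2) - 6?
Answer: 12552232/299 ≈ 41981.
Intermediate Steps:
p = -2 (p = -(-7*(-2) - 6)/4 = -(14 - 6)/4 = -¼*8 = -2)
v(V) = (-2 + V)*(143 + V) (v(V) = (V - 2)*(V + 143) = (-2 + V)*(143 + V))
v(-285)/s(1/(244 + 64)) = (-286 + (-285)² + 141*(-285))/((299/(244 + 64))) = (-286 + 81225 - 40185)/((299/308)) = 40754/((299*(1/308))) = 40754/(299/308) = 40754*(308/299) = 12552232/299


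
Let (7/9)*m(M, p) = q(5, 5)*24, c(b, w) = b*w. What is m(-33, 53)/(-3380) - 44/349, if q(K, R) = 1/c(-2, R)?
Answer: -1291877/10321675 ≈ -0.12516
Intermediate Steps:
q(K, R) = -1/(2*R) (q(K, R) = 1/(-2*R) = -1/(2*R))
m(M, p) = -108/35 (m(M, p) = 9*(-1/2/5*24)/7 = 9*(-1/2*1/5*24)/7 = 9*(-1/10*24)/7 = (9/7)*(-12/5) = -108/35)
m(-33, 53)/(-3380) - 44/349 = -108/35/(-3380) - 44/349 = -108/35*(-1/3380) - 44*1/349 = 27/29575 - 44/349 = -1291877/10321675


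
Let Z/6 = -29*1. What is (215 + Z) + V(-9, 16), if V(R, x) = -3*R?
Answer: 68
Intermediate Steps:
Z = -174 (Z = 6*(-29*1) = 6*(-29) = -174)
(215 + Z) + V(-9, 16) = (215 - 174) - 3*(-9) = 41 + 27 = 68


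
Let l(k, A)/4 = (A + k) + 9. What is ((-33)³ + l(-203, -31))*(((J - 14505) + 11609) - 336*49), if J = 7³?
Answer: 700529229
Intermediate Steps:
J = 343
l(k, A) = 36 + 4*A + 4*k (l(k, A) = 4*((A + k) + 9) = 4*(9 + A + k) = 36 + 4*A + 4*k)
((-33)³ + l(-203, -31))*(((J - 14505) + 11609) - 336*49) = ((-33)³ + (36 + 4*(-31) + 4*(-203)))*(((343 - 14505) + 11609) - 336*49) = (-35937 + (36 - 124 - 812))*((-14162 + 11609) - 16464) = (-35937 - 900)*(-2553 - 16464) = -36837*(-19017) = 700529229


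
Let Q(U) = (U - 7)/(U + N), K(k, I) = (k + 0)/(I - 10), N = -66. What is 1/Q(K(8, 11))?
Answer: -58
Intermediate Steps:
K(k, I) = k/(-10 + I)
Q(U) = (-7 + U)/(-66 + U) (Q(U) = (U - 7)/(U - 66) = (-7 + U)/(-66 + U))
1/Q(K(8, 11)) = 1/((-7 + 8/(-10 + 11))/(-66 + 8/(-10 + 11))) = 1/((-7 + 8/1)/(-66 + 8/1)) = 1/((-7 + 8*1)/(-66 + 8*1)) = 1/((-7 + 8)/(-66 + 8)) = 1/(1/(-58)) = 1/(-1/58*1) = 1/(-1/58) = -58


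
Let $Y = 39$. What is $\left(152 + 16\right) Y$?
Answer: $6552$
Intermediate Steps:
$\left(152 + 16\right) Y = \left(152 + 16\right) 39 = 168 \cdot 39 = 6552$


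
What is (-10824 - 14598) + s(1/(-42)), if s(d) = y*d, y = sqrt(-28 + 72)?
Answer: -25422 - sqrt(11)/21 ≈ -25422.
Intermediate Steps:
y = 2*sqrt(11) (y = sqrt(44) = 2*sqrt(11) ≈ 6.6332)
s(d) = 2*d*sqrt(11) (s(d) = (2*sqrt(11))*d = 2*d*sqrt(11))
(-10824 - 14598) + s(1/(-42)) = (-10824 - 14598) + 2*sqrt(11)/(-42) = -25422 + 2*(-1/42)*sqrt(11) = -25422 - sqrt(11)/21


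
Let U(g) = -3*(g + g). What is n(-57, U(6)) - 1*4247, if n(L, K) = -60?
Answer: -4307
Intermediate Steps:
U(g) = -6*g
n(-57, U(6)) - 1*4247 = -60 - 1*4247 = -60 - 4247 = -4307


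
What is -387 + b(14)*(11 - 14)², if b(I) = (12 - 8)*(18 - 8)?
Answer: -27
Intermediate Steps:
b(I) = 40 (b(I) = 4*10 = 40)
-387 + b(14)*(11 - 14)² = -387 + 40*(11 - 14)² = -387 + 40*(-3)² = -387 + 40*9 = -387 + 360 = -27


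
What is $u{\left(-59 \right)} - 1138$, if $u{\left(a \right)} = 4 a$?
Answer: $-1374$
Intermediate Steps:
$u{\left(-59 \right)} - 1138 = 4 \left(-59\right) - 1138 = -236 - 1138 = -1374$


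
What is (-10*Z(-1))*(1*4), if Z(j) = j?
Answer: 40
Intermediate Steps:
(-10*Z(-1))*(1*4) = (-10*(-1))*(1*4) = 10*4 = 40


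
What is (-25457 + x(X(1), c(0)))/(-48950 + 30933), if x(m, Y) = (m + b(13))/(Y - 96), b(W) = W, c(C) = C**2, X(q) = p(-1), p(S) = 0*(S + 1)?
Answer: 2443885/1729632 ≈ 1.4130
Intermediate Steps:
p(S) = 0 (p(S) = 0*(1 + S) = 0)
X(q) = 0
x(m, Y) = (13 + m)/(-96 + Y) (x(m, Y) = (m + 13)/(Y - 96) = (13 + m)/(-96 + Y))
(-25457 + x(X(1), c(0)))/(-48950 + 30933) = (-25457 + (13 + 0)/(-96 + 0**2))/(-48950 + 30933) = (-25457 + 13/(-96 + 0))/(-18017) = (-25457 + 13/(-96))*(-1/18017) = (-25457 - 1/96*13)*(-1/18017) = (-25457 - 13/96)*(-1/18017) = -2443885/96*(-1/18017) = 2443885/1729632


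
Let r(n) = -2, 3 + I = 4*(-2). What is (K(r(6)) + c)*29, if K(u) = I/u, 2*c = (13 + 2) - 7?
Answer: 551/2 ≈ 275.50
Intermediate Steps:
I = -11 (I = -3 + 4*(-2) = -3 - 8 = -11)
c = 4 (c = ((13 + 2) - 7)/2 = (15 - 7)/2 = (½)*8 = 4)
K(u) = -11/u
(K(r(6)) + c)*29 = (-11/(-2) + 4)*29 = (-11*(-½) + 4)*29 = (11/2 + 4)*29 = (19/2)*29 = 551/2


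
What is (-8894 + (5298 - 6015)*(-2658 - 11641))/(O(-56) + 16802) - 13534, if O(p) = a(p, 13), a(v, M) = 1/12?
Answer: -2605870882/201625 ≈ -12924.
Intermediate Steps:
a(v, M) = 1/12
O(p) = 1/12
(-8894 + (5298 - 6015)*(-2658 - 11641))/(O(-56) + 16802) - 13534 = (-8894 + (5298 - 6015)*(-2658 - 11641))/(1/12 + 16802) - 13534 = (-8894 - 717*(-14299))/(201625/12) - 13534 = (-8894 + 10252383)*(12/201625) - 13534 = 10243489*(12/201625) - 13534 = 122921868/201625 - 13534 = -2605870882/201625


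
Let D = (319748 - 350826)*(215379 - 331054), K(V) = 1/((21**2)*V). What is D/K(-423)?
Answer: -670612319473950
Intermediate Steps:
K(V) = 1/(441*V)
D = 3594947650 (D = -31078*(-115675) = 3594947650)
D/K(-423) = 3594947650/(((1/441)/(-423))) = 3594947650/(((1/441)*(-1/423))) = 3594947650/(-1/186543) = 3594947650*(-186543) = -670612319473950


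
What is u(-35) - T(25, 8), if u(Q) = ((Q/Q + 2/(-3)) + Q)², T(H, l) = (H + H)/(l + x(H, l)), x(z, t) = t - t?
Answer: 43039/36 ≈ 1195.5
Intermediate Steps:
x(z, t) = 0
T(H, l) = 2*H/l (T(H, l) = (H + H)/(l + 0) = (2*H)/l = 2*H/l)
u(Q) = (⅓ + Q)² (u(Q) = ((1 + 2*(-⅓)) + Q)² = ((1 - ⅔) + Q)² = (⅓ + Q)²)
u(-35) - T(25, 8) = (1 + 3*(-35))²/9 - 2*25/8 = (1 - 105)²/9 - 2*25/8 = (⅑)*(-104)² - 1*25/4 = (⅑)*10816 - 25/4 = 10816/9 - 25/4 = 43039/36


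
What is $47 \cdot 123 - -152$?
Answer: $5933$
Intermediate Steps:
$47 \cdot 123 - -152 = 5781 + 152 = 5933$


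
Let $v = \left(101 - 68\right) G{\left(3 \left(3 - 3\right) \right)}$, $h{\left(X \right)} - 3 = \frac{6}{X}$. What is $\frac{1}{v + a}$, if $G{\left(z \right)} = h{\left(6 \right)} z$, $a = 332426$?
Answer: $\frac{1}{332426} \approx 3.0082 \cdot 10^{-6}$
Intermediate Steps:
$h{\left(X \right)} = 3 + \frac{6}{X}$
$G{\left(z \right)} = 4 z$ ($G{\left(z \right)} = \left(3 + \frac{6}{6}\right) z = \left(3 + 6 \cdot \frac{1}{6}\right) z = \left(3 + 1\right) z = 4 z$)
$v = 0$ ($v = \left(101 - 68\right) 4 \cdot 3 \left(3 - 3\right) = 33 \cdot 4 \cdot 3 \cdot 0 = 33 \cdot 4 \cdot 0 = 33 \cdot 0 = 0$)
$\frac{1}{v + a} = \frac{1}{0 + 332426} = \frac{1}{332426}$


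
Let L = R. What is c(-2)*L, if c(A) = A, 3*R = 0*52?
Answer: 0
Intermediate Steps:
R = 0 (R = (0*52)/3 = (⅓)*0 = 0)
L = 0
c(-2)*L = -2*0 = 0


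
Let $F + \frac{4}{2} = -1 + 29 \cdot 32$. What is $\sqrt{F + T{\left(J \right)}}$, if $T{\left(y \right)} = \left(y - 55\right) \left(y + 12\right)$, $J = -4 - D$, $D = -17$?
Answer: $5 i \sqrt{5} \approx 11.18 i$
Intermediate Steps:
$J = 13$ ($J = -4 - -17 = -4 + 17 = 13$)
$F = 925$ ($F = -2 + \left(-1 + 29 \cdot 32\right) = -2 + \left(-1 + 928\right) = -2 + 927 = 925$)
$T{\left(y \right)} = \left(-55 + y\right) \left(12 + y\right)$
$\sqrt{F + T{\left(J \right)}} = \sqrt{925 - \left(1219 - 169\right)} = \sqrt{925 - 1050} = \sqrt{-125} = 5 i \sqrt{5}$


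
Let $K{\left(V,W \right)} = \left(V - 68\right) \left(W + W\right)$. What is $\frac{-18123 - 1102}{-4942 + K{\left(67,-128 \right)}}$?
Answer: $\frac{19225}{4686} \approx 4.1026$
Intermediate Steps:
$K{\left(V,W \right)} = 2 W \left(-68 + V\right)$ ($K{\left(V,W \right)} = \left(-68 + V\right) 2 W = 2 W \left(-68 + V\right)$)
$\frac{-18123 - 1102}{-4942 + K{\left(67,-128 \right)}} = \frac{-18123 - 1102}{-4942 + 2 \left(-128\right) \left(-68 + 67\right)} = - \frac{19225}{-4942 + 2 \left(-128\right) \left(-1\right)} = - \frac{19225}{-4942 + 256} = - \frac{19225}{-4686} = \left(-19225\right) \left(- \frac{1}{4686}\right) = \frac{19225}{4686}$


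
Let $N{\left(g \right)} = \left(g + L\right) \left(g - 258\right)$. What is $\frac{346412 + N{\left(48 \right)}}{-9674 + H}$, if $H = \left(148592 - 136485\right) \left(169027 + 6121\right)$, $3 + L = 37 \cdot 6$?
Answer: $\frac{145171}{1060253581} \approx 0.00013692$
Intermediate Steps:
$L = 219$ ($L = -3 + 37 \cdot 6 = -3 + 222 = 219$)
$N{\left(g \right)} = \left(-258 + g\right) \left(219 + g\right)$ ($N{\left(g \right)} = \left(g + 219\right) \left(g - 258\right) = \left(219 + g\right) \left(-258 + g\right) = \left(-258 + g\right) \left(219 + g\right)$)
$H = 2120516836$ ($H = 12107 \cdot 175148 = 2120516836$)
$\frac{346412 + N{\left(48 \right)}}{-9674 + H} = \frac{346412 - \left(58374 - 2304\right)}{-9674 + 2120516836} = \frac{346412 - 56070}{2120507162} = \left(346412 - 56070\right) \frac{1}{2120507162} = 290342 \cdot \frac{1}{2120507162} = \frac{145171}{1060253581}$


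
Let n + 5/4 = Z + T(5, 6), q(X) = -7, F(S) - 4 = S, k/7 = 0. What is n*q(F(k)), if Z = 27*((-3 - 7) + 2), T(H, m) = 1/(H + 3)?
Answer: 12159/8 ≈ 1519.9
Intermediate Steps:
k = 0 (k = 7*0 = 0)
F(S) = 4 + S
T(H, m) = 1/(3 + H)
Z = -216 (Z = 27*(-10 + 2) = 27*(-8) = -216)
n = -1737/8 (n = -5/4 + (-216 + 1/(3 + 5)) = -5/4 + (-216 + 1/8) = -5/4 + (-216 + ⅛) = -5/4 - 1727/8 = -1737/8 ≈ -217.13)
n*q(F(k)) = -1737/8*(-7) = 12159/8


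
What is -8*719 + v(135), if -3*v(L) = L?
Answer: -5797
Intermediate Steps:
v(L) = -L/3
-8*719 + v(135) = -8*719 - 1/3*135 = -5752 - 45 = -5797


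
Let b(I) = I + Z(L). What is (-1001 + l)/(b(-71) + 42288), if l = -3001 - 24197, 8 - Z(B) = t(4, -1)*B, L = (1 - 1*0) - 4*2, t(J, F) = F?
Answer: -28199/42218 ≈ -0.66794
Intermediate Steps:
L = -7 (L = (1 + 0) - 8 = 1 - 8 = -7)
Z(B) = 8 + B (Z(B) = 8 - (-1)*B = 8 + B)
l = -27198
b(I) = 1 + I (b(I) = I + (8 - 7) = I + 1 = 1 + I)
(-1001 + l)/(b(-71) + 42288) = (-1001 - 27198)/((1 - 71) + 42288) = -28199/(-70 + 42288) = -28199/42218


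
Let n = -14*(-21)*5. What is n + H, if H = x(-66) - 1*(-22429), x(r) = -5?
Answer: 23894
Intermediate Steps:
n = 1470 (n = 294*5 = 1470)
H = 22424 (H = -5 - 1*(-22429) = -5 + 22429 = 22424)
n + H = 1470 + 22424 = 23894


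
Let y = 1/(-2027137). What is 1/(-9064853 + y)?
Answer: -2027137/18375698915862 ≈ -1.1032e-7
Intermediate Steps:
y = -1/2027137 ≈ -4.9331e-7
1/(-9064853 + y) = 1/(-9064853 - 1/2027137) = 1/(-18375698915862/2027137) = -2027137/18375698915862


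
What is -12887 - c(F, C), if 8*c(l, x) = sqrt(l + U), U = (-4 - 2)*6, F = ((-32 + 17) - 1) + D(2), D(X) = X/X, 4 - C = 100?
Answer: -12887 - I*sqrt(51)/8 ≈ -12887.0 - 0.89268*I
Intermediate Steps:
C = -96 (C = 4 - 1*100 = 4 - 100 = -96)
D(X) = 1
F = -15 (F = ((-32 + 17) - 1) + 1 = (-15 - 1) + 1 = -16 + 1 = -15)
U = -36 (U = -6*6 = -36)
c(l, x) = sqrt(-36 + l)/8 (c(l, x) = sqrt(l - 36)/8 = sqrt(-36 + l)/8)
-12887 - c(F, C) = -12887 - sqrt(-36 - 15)/8 = -12887 - sqrt(-51)/8 = -12887 - I*sqrt(51)/8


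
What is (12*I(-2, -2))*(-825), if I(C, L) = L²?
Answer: -39600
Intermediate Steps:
(12*I(-2, -2))*(-825) = (12*(-2)²)*(-825) = (12*4)*(-825) = 48*(-825) = -39600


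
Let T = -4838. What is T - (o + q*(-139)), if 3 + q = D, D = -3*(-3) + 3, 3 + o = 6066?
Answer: -9650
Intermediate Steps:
o = 6063 (o = -3 + 6066 = 6063)
D = 12 (D = 9 + 3 = 12)
q = 9 (q = -3 + 12 = 9)
T - (o + q*(-139)) = -4838 - (6063 + 9*(-139)) = -4838 - (6063 - 1251) = -4838 - 1*4812 = -4838 - 4812 = -9650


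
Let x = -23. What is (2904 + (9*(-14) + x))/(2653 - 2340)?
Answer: 2755/313 ≈ 8.8019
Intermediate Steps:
(2904 + (9*(-14) + x))/(2653 - 2340) = (2904 + (9*(-14) - 23))/(2653 - 2340) = (2904 + (-126 - 23))/313 = (2904 - 149)*(1/313) = 2755*(1/313) = 2755/313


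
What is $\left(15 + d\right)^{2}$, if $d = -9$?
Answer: $36$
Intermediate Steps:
$\left(15 + d\right)^{2} = \left(15 - 9\right)^{2} = 6^{2} = 36$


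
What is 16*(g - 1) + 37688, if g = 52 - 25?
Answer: 38104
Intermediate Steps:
g = 27
16*(g - 1) + 37688 = 16*(27 - 1) + 37688 = 16*26 + 37688 = 416 + 37688 = 38104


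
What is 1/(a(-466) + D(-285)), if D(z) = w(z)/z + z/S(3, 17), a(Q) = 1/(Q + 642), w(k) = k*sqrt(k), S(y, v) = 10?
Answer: -176528/6795677 - 30976*I*sqrt(285)/33978385 ≈ -0.025977 - 0.01539*I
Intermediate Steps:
w(k) = k**(3/2)
a(Q) = 1/(642 + Q)
D(z) = sqrt(z) + z/10 (D(z) = z**(3/2)/z + z/10 = sqrt(z) + z*(1/10) = sqrt(z) + z/10)
1/(a(-466) + D(-285)) = 1/(1/(642 - 466) + (sqrt(-285) + (1/10)*(-285))) = 1/(1/176 + (I*sqrt(285) - 57/2)) = 1/(1/176 + (-57/2 + I*sqrt(285))) = 1/(-5015/176 + I*sqrt(285))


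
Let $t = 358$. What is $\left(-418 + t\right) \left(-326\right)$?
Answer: $19560$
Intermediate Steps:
$\left(-418 + t\right) \left(-326\right) = \left(-418 + 358\right) \left(-326\right) = \left(-60\right) \left(-326\right) = 19560$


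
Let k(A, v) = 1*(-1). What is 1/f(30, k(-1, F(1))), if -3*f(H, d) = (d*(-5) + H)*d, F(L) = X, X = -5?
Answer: 3/35 ≈ 0.085714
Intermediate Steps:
F(L) = -5
k(A, v) = -1
f(H, d) = -d*(H - 5*d)/3 (f(H, d) = -(d*(-5) + H)*d/3 = -(-5*d + H)*d/3 = -(H - 5*d)*d/3 = -d*(H - 5*d)/3)
1/f(30, k(-1, F(1))) = 1/((⅓)*(-1)*(-1*30 + 5*(-1))) = 1/((⅓)*(-1)*(-30 - 5)) = 1/((⅓)*(-1)*(-35)) = 1/(35/3) = 3/35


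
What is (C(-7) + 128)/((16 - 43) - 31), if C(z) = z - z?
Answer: -64/29 ≈ -2.2069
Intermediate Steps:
C(z) = 0
(C(-7) + 128)/((16 - 43) - 31) = (0 + 128)/((16 - 43) - 31) = 128/(-27 - 31) = 128/(-58) = 128*(-1/58) = -64/29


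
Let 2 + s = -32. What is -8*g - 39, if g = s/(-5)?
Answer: -467/5 ≈ -93.400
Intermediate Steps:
s = -34 (s = -2 - 32 = -34)
g = 34/5 (g = -34/(-5) = -34*(-1/5) = 34/5 ≈ 6.8000)
-8*g - 39 = -8*34/5 - 39 = -272/5 - 39 = -467/5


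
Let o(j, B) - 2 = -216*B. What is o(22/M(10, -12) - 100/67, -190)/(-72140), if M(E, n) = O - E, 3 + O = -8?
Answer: -20521/36070 ≈ -0.56892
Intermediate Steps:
O = -11 (O = -3 - 8 = -11)
M(E, n) = -11 - E
o(j, B) = 2 - 216*B
o(22/M(10, -12) - 100/67, -190)/(-72140) = (2 - 216*(-190))/(-72140) = (2 + 41040)*(-1/72140) = 41042*(-1/72140) = -20521/36070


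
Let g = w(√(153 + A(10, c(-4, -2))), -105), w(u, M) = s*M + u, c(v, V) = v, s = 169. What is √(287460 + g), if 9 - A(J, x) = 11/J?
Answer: √(26971500 + 10*√16090)/10 ≈ 519.35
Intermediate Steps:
A(J, x) = 9 - 11/J
w(u, M) = u + 169*M (w(u, M) = 169*M + u = u + 169*M)
g = -17745 + √16090/10 (g = √(153 + (9 - 11/10)) + 169*(-105) = √(153 + (9 - 11*⅒)) - 17745 = √(153 + (9 - 11/10)) - 17745 = √(153 + 79/10) - 17745 = √(1609/10) - 17745 = √16090/10 - 17745 = -17745 + √16090/10 ≈ -17732.)
√(287460 + g) = √(287460 + (-17745 + √16090/10)) = √(269715 + √16090/10)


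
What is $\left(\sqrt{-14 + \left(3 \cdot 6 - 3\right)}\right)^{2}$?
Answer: $1$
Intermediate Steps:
$\left(\sqrt{-14 + \left(3 \cdot 6 - 3\right)}\right)^{2} = \left(\sqrt{-14 + \left(18 - 3\right)}\right)^{2} = \left(\sqrt{-14 + 15}\right)^{2} = \left(\sqrt{1}\right)^{2} = 1^{2} = 1$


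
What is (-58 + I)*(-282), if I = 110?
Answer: -14664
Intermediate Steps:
(-58 + I)*(-282) = (-58 + 110)*(-282) = 52*(-282) = -14664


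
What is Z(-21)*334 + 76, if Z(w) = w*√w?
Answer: 76 - 7014*I*√21 ≈ 76.0 - 32142.0*I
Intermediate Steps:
Z(w) = w^(3/2)
Z(-21)*334 + 76 = (-21)^(3/2)*334 + 76 = -21*I*√21*334 + 76 = -7014*I*√21 + 76 = 76 - 7014*I*√21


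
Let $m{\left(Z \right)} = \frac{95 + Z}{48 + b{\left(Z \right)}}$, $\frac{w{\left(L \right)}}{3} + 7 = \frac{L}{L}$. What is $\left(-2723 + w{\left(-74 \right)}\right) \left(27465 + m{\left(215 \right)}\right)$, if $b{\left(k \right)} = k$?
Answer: $- \frac{19799901305}{263} \approx -7.5285 \cdot 10^{7}$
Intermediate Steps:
$w{\left(L \right)} = -18$ ($w{\left(L \right)} = -21 + 3 \frac{L}{L} = -21 + 3 \cdot 1 = -21 + 3 = -18$)
$m{\left(Z \right)} = \frac{95 + Z}{48 + Z}$
$\left(-2723 + w{\left(-74 \right)}\right) \left(27465 + m{\left(215 \right)}\right) = \left(-2723 - 18\right) \left(27465 + \frac{95 + 215}{48 + 215}\right) = - 2741 \left(27465 + \frac{1}{263} \cdot 310\right) = - 2741 \left(27465 + \frac{310}{263}\right) = \left(-2741\right) \frac{7223605}{263} = - \frac{19799901305}{263}$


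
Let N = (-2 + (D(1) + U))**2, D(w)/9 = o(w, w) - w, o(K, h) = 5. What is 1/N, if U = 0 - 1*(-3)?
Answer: 1/1369 ≈ 0.00073046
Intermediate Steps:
U = 3 (U = 0 + 3 = 3)
D(w) = 45 - 9*w (D(w) = 9*(5 - w) = 45 - 9*w)
N = 1369 (N = (-2 + ((45 - 9*1) + 3))**2 = (-2 + ((45 - 9) + 3))**2 = (-2 + (36 + 3))**2 = (-2 + 39)**2 = 37**2 = 1369)
1/N = 1/1369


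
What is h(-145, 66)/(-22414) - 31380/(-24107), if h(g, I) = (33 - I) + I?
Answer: 702555789/540334298 ≈ 1.3002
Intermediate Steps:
h(g, I) = 33
h(-145, 66)/(-22414) - 31380/(-24107) = 33/(-22414) - 31380/(-24107) = 33*(-1/22414) - 31380*(-1/24107) = -33/22414 + 31380/24107 = 702555789/540334298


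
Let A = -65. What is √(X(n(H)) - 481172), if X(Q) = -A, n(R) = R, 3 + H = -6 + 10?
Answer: I*√481107 ≈ 693.62*I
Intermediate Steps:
H = 1 (H = -3 + (-6 + 10) = -3 + 4 = 1)
X(Q) = 65 (X(Q) = -1*(-65) = 65)
√(X(n(H)) - 481172) = √(65 - 481172) = √(-481107) = I*√481107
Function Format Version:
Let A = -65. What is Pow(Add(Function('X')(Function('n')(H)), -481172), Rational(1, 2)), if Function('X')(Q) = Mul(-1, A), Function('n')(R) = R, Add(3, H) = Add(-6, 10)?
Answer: Mul(I, Pow(481107, Rational(1, 2))) ≈ Mul(693.62, I)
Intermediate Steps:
H = 1 (H = Add(-3, Add(-6, 10)) = Add(-3, 4) = 1)
Function('X')(Q) = 65 (Function('X')(Q) = Mul(-1, -65) = 65)
Pow(Add(Function('X')(Function('n')(H)), -481172), Rational(1, 2)) = Pow(Add(65, -481172), Rational(1, 2)) = Pow(-481107, Rational(1, 2)) = Mul(I, Pow(481107, Rational(1, 2)))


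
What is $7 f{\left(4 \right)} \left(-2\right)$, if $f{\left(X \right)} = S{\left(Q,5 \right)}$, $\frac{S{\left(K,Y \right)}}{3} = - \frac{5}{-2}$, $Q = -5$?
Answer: $-105$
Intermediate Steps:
$S{\left(K,Y \right)} = \frac{15}{2}$ ($S{\left(K,Y \right)} = 3 \left(- \frac{5}{-2}\right) = 3 \left(\left(-5\right) \left(- \frac{1}{2}\right)\right) = 3 \cdot \frac{5}{2} = \frac{15}{2}$)
$f{\left(X \right)} = \frac{15}{2}$
$7 f{\left(4 \right)} \left(-2\right) = 7 \cdot \frac{15}{2} \left(-2\right) = \frac{105}{2} \left(-2\right) = -105$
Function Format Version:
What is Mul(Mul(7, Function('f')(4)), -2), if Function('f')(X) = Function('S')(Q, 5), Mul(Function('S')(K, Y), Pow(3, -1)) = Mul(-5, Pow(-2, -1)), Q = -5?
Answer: -105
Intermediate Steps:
Function('S')(K, Y) = Rational(15, 2) (Function('S')(K, Y) = Mul(3, Mul(-5, Pow(-2, -1))) = Mul(3, Mul(-5, Rational(-1, 2))) = Mul(3, Rational(5, 2)) = Rational(15, 2))
Function('f')(X) = Rational(15, 2)
Mul(Mul(7, Function('f')(4)), -2) = Mul(Mul(7, Rational(15, 2)), -2) = Mul(Rational(105, 2), -2) = -105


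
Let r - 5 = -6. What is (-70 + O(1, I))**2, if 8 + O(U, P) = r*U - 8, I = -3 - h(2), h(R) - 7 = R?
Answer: 7569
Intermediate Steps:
r = -1 (r = 5 - 6 = -1)
h(R) = 7 + R
I = -12 (I = -3 - (7 + 2) = -3 - 1*9 = -3 - 9 = -12)
O(U, P) = -16 - U (O(U, P) = -8 + (-U - 8) = -8 + (-8 - U) = -16 - U)
(-70 + O(1, I))**2 = (-70 + (-16 - 1*1))**2 = (-70 + (-16 - 1))**2 = (-70 - 17)**2 = (-87)**2 = 7569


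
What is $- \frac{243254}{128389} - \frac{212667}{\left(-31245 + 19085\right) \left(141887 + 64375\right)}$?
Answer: $- \frac{1529045672983}{807063525120} \approx -1.8946$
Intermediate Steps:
$- \frac{243254}{128389} - \frac{212667}{\left(-31245 + 19085\right) \left(141887 + 64375\right)} = \left(-243254\right) \frac{1}{128389} - \frac{212667}{\left(-12160\right) 206262} = - \frac{243254}{128389} - \frac{212667}{-2508145920} = - \frac{243254}{128389} - - \frac{533}{6286080} = - \frac{243254}{128389} + \frac{533}{6286080} = - \frac{1529045672983}{807063525120}$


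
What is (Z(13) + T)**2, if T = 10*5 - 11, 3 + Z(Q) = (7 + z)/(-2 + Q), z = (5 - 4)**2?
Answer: 163216/121 ≈ 1348.9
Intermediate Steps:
z = 1 (z = 1**2 = 1)
Z(Q) = -3 + 8/(-2 + Q) (Z(Q) = -3 + (7 + 1)/(-2 + Q) = -3 + 8/(-2 + Q))
T = 39 (T = 50 - 11 = 39)
(Z(13) + T)**2 = ((14 - 3*13)/(-2 + 13) + 39)**2 = ((14 - 39)/11 + 39)**2 = ((1/11)*(-25) + 39)**2 = (-25/11 + 39)**2 = (404/11)**2 = 163216/121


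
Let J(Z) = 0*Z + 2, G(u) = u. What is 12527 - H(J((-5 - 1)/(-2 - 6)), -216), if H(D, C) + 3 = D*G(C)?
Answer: 12962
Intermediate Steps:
J(Z) = 2 (J(Z) = 0 + 2 = 2)
H(D, C) = -3 + C*D (H(D, C) = -3 + D*C = -3 + C*D)
12527 - H(J((-5 - 1)/(-2 - 6)), -216) = 12527 - (-3 - 216*2) = 12527 - (-3 - 432) = 12527 - 1*(-435) = 12527 + 435 = 12962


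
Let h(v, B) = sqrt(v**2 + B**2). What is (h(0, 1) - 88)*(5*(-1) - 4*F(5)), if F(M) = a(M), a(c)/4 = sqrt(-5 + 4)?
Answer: 435 + 1392*I ≈ 435.0 + 1392.0*I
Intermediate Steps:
a(c) = 4*I (a(c) = 4*sqrt(-5 + 4) = 4*sqrt(-1) = 4*I)
F(M) = 4*I
h(v, B) = sqrt(B**2 + v**2)
(h(0, 1) - 88)*(5*(-1) - 4*F(5)) = (sqrt(1**2 + 0**2) - 88)*(5*(-1) - 16*I) = (sqrt(1 + 0) - 88)*(-5 - 16*I) = (sqrt(1) - 88)*(-5 - 16*I) = (1 - 88)*(-5 - 16*I) = -87*(-5 - 16*I) = 435 + 1392*I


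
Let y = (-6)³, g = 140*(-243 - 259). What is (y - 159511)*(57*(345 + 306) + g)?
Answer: 5298623771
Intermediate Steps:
g = -70280 (g = 140*(-502) = -70280)
y = -216
(y - 159511)*(57*(345 + 306) + g) = (-216 - 159511)*(57*(345 + 306) - 70280) = -159727*(57*651 - 70280) = -159727*(37107 - 70280) = -159727*(-33173) = 5298623771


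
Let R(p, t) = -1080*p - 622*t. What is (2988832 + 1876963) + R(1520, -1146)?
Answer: 3937007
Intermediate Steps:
(2988832 + 1876963) + R(1520, -1146) = (2988832 + 1876963) + (-1080*1520 - 622*(-1146)) = 4865795 + (-1641600 + 712812) = 4865795 - 928788 = 3937007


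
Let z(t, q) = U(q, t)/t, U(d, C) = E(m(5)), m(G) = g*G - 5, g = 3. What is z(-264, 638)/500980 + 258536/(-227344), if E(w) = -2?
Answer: -1068551249351/939632076240 ≈ -1.1372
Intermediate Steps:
m(G) = -5 + 3*G (m(G) = 3*G - 5 = -5 + 3*G)
U(d, C) = -2
z(t, q) = -2/t
z(-264, 638)/500980 + 258536/(-227344) = -2/(-264)/500980 + 258536/(-227344) = -2*(-1/264)*(1/500980) + 258536*(-1/227344) = (1/132)*(1/500980) - 32317/28418 = 1/66129360 - 32317/28418 = -1068551249351/939632076240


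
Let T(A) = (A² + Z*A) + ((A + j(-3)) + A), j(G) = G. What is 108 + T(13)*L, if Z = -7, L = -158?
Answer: -15850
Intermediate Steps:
T(A) = -3 + A² - 5*A (T(A) = (A² - 7*A) + ((A - 3) + A) = (A² - 7*A) + ((-3 + A) + A) = (A² - 7*A) + (-3 + 2*A) = -3 + A² - 5*A)
108 + T(13)*L = 108 + (-3 + 13² - 5*13)*(-158) = 108 + (-3 + 169 - 65)*(-158) = 108 + 101*(-158) = 108 - 15958 = -15850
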